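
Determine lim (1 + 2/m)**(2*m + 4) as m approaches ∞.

e^(4)

Let L be the limit and take ln: ln L = lim (2m + 4)·ln(1 + 2/m) = lim (2m + 4)·(2/m + O(1/m²)) = 4.
Hence L = e^(4).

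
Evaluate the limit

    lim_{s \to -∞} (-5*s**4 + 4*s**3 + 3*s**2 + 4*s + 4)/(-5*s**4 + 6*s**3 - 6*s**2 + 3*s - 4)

1

Numerator and denominator both have degree 4.
Dividing every term by s^4, all lower-order terms vanish and the limit is the ratio of leading coefficients, -5/(-5) = 1.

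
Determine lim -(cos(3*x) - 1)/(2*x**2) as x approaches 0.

Direct substitution gives 0/0.
Apply L'Hôpital: lim (-3*sin(3*x))/(-4*x), still 0/0.
After 2 applications of L'Hôpital's rule the quotient is (-9*cos(3*x))/(-4); substituting x = 0 gives 9/4.

9/4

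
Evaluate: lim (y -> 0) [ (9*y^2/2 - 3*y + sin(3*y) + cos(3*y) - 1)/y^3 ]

-9/2

Substitution gives 0/0 (the numerator vanishes to order 3).
Expand each term to order y^3: the coefficient of y^3 in cos(3y) is 0 and in sin(3y) is -9/2.
Lower-order terms cancel with the polynomial part, so the numerator is (-9/2)·y^3 + o(y^3), and the limit is (-9/2)/(1) = -9/2.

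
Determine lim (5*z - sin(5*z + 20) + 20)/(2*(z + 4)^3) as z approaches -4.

125/12

Direct substitution gives 0/0.
Apply L'Hôpital: lim (5 - 5*cos(5*z + 20))/(6*(z + 4)^2), still 0/0.
Apply L'Hôpital: lim (25*sin(5*z + 20))/(12*z + 48), still 0/0.
After 3 applications of L'Hôpital's rule the quotient is (125*cos(5*z + 20))/(12); substituting z = -4 gives 125/12.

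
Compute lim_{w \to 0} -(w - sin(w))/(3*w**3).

Direct substitution gives 0/0.
Apply L'Hôpital: lim (1 - cos(w))/(-9*w^2), still 0/0.
Apply L'Hôpital: lim (sin(w))/(-18*w), still 0/0.
After 3 applications of L'Hôpital's rule the quotient is (cos(w))/(-18); substituting w = 0 gives -1/18.

-1/18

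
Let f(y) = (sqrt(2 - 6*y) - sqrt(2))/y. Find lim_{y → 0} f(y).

A 0/0 form; rationalise with √(2 - 6y) + √2. This collapses the numerator to -6y, leaving -6/(√(2 - 6y) + √2) → -6/(2√2) = -3*√(2)/2.

-3*√(2)/2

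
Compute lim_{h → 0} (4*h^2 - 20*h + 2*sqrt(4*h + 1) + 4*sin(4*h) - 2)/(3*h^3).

-104/9

Substitution gives 0/0 (the numerator vanishes to order 3).
Expand each term to order h^3: the coefficient of h^3 in 2·√(1 + 4h) is 8 and in 4·sin(4h) is -128/3.
Lower-order terms cancel with the polynomial part, so the numerator is (-104/3)·h^3 + o(h^3), and the limit is (-104/3)/(3) = -104/9.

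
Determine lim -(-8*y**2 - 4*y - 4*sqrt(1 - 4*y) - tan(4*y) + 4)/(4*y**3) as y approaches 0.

Substitution gives 0/0 (the numerator vanishes to order 3).
Expand each term to order y^3: the coefficient of y^3 in -4·√(1 - 4y) is 16 and in −tan(4y) is -64/3.
Lower-order terms cancel with the polynomial part, so the numerator is (-16/3)·y^3 + o(y^3), and the limit is (-16/3)/(-4) = 4/3.

4/3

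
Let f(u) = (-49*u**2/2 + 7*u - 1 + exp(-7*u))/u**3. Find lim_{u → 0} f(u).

Direct substitution gives 0/0.
Apply L'Hôpital: lim (-49*u + 7 - 7*e^(-7*u))/(3*u^2), still 0/0.
Apply L'Hôpital: lim (-49 + 49*e^(-7*u))/(6*u), still 0/0.
After 3 applications of L'Hôpital's rule the quotient is (-343*e^(-7*u))/(6); substituting u = 0 gives -343/6.

-343/6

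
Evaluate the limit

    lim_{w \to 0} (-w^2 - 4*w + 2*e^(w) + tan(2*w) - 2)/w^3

Substitution gives 0/0; apply L'Hôpital's rule 3 times.
After differentiating numerator and denominator 3 times the quotient is (2*e^(w) + 48*tan(2*w)^4 + 64*tan(2*w)^2 + 16)/(6); at w = 0 this is 3.

3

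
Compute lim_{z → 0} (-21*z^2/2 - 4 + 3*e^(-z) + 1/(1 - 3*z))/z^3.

Substitution gives 0/0 (the numerator vanishes to order 3).
Expand each term to order z^3: the coefficient of z^3 in 3·e^(-z) is -1/2 and in 1/(1 - 3z) is 27.
Lower-order terms cancel with the polynomial part, so the numerator is (53/2)·z^3 + o(z^3), and the limit is (53/2)/(1) = 53/2.

53/2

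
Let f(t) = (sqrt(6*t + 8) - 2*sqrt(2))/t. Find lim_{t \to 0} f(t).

Substitution gives 0/0. Multiply numerator and denominator by the conjugate √(8 + 6t) + √8.
The numerator becomes (8 + 6t) − 8 = 6t, so the expression simplifies to 6/(√(8 + 6t) + √8).
Letting t → 0 gives 6/(2√8) = 3*√(2)/4.

3*√(2)/4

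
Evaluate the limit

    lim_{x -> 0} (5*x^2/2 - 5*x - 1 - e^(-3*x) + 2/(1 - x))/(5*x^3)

13/10

Substitution gives 0/0; apply L'Hôpital's rule 3 times.
After differentiating numerator and denominator 3 times the quotient is (27*e^(-3*x) + 12/(x - 1)^4)/(30); at x = 0 this is 13/10.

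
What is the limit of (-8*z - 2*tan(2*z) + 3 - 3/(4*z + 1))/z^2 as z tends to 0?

Substitution gives 0/0; apply L'Hôpital's rule 2 times.
After differentiating numerator and denominator 2 times the quotient is (-16*tan(2*z)/cos(2*z)^2 - 96/(4*z + 1)^3)/(2); at z = 0 this is -48.

-48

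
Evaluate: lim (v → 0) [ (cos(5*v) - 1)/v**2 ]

-25/2

Direct substitution gives 0/0.
Apply L'Hôpital: lim (-5*sin(5*v))/(2*v), still 0/0.
After 2 applications of L'Hôpital's rule the quotient is (-25*cos(5*v))/(2); substituting v = 0 gives -25/2.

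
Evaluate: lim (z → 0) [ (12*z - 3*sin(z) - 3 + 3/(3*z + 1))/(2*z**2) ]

Substitution gives 0/0 (the numerator vanishes to order 2).
Expand each term to order z^2: the coefficient of z^2 in -3·sin(z) is 0 and in 3·1/(1 + 3z) is 27.
Lower-order terms cancel with the polynomial part, so the numerator is (27)·z^2 + o(z^2), and the limit is (27)/(2) = 27/2.

27/2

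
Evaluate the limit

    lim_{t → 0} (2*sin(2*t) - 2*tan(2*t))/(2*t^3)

Substitution gives 0/0 (the numerator vanishes to order 3).
Expand each term to order t^3: the coefficient of t^3 in -2·tan(2t) is -16/3 and in 2·sin(2t) is -8/3.
Lower-order terms cancel with the polynomial part, so the numerator is (-8)·t^3 + o(t^3), and the limit is (-8)/(2) = -4.

-4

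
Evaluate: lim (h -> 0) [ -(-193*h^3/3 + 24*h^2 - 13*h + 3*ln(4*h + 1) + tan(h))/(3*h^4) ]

Substitution gives 0/0; apply L'Hôpital's rule 4 times.
After differentiating numerator and denominator 4 times the quotient is (24*tan(h)^3/cos(h)^2 + 16*tan(h)/cos(h)^2 - 4608/(4*h + 1)^4)/(-72); at h = 0 this is 64.

64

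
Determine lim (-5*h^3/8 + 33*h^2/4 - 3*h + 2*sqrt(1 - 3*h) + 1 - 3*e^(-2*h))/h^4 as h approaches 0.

-533/64

Substitution gives 0/0; apply L'Hôpital's rule 4 times.
After differentiating numerator and denominator 4 times the quotient is (-48*e^(-2*h) - 1215/(8*(1 - 3*h)^(7/2)))/(24); at h = 0 this is -533/64.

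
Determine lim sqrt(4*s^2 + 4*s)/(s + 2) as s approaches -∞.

-2

For large |s|, √(4*s^2 + 4*s) ≈ √4·|s| and the denominator ≈ s.
Since s → −∞, |s| = −s, giving −√4/(1) = -2.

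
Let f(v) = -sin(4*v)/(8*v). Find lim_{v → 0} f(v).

-1/2

Substitution gives 0/0.
Write it as (4/(-8))·sin(4v)/(4v); since sin(u)/u → 1, the limit is -1/2.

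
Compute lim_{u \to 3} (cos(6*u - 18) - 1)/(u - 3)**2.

Direct substitution gives 0/0.
Apply L'Hôpital: lim (-6*sin(6*u - 18))/(2*u - 6), still 0/0.
After 2 applications of L'Hôpital's rule the quotient is (-36*cos(6*u - 18))/(2); substituting u = 3 gives -18.

-18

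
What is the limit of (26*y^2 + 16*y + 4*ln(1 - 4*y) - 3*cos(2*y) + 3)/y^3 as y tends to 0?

Substitution gives 0/0; apply L'Hôpital's rule 3 times.
After differentiating numerator and denominator 3 times the quotient is (-24*sin(2*y) + 512/(4*y - 1)^3)/(6); at y = 0 this is -256/3.

-256/3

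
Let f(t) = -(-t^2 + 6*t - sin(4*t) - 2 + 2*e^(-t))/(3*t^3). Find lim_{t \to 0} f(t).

Substitution gives 0/0 (the numerator vanishes to order 3).
Expand each term to order t^3: the coefficient of t^3 in 2·e^(-t) is -1/3 and in −sin(4t) is 32/3.
Lower-order terms cancel with the polynomial part, so the numerator is (31/3)·t^3 + o(t^3), and the limit is (31/3)/(-3) = -31/9.

-31/9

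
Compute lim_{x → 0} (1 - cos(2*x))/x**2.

Substitution gives 0/0.
Use (1 − cos u)/u² → 1/2 with u = 2x: the limit is 2²/(2·1) = 2.

2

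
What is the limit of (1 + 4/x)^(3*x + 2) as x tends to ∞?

Write it as [(1 + 4/x)^x]^(3) · (1 + 4/x)^(2). The bracketed term tends to e^(4) and the second factor to 1, so the limit is e^(12).

e^(12)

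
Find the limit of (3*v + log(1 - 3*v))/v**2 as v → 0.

Direct substitution gives 0/0.
Apply L'Hôpital: lim (3 - 3/(1 - 3*v))/(2*v), still 0/0.
After 2 applications of L'Hôpital's rule the quotient is (-9/(1 - 3*v)^2)/(2); substituting v = 0 gives -9/2.

-9/2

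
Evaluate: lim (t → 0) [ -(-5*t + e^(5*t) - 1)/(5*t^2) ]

Direct substitution gives 0/0.
Apply L'Hôpital: lim (5*e^(5*t) - 5)/(-10*t), still 0/0.
After 2 applications of L'Hôpital's rule the quotient is (25*e^(5*t))/(-10); substituting t = 0 gives -5/2.

-5/2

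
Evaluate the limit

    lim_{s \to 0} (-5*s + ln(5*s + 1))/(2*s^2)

Direct substitution gives 0/0.
Apply L'Hôpital: lim (-5 + 5/(5*s + 1))/(4*s), still 0/0.
After 2 applications of L'Hôpital's rule the quotient is (-25/(5*s + 1)^2)/(4); substituting s = 0 gives -25/4.

-25/4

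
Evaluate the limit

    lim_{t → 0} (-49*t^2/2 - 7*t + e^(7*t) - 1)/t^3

343/6

Direct substitution gives 0/0.
Apply L'Hôpital: lim (-49*t + 7*e^(7*t) - 7)/(3*t^2), still 0/0.
Apply L'Hôpital: lim (49*e^(7*t) - 49)/(6*t), still 0/0.
After 3 applications of L'Hôpital's rule the quotient is (343*e^(7*t))/(6); substituting t = 0 gives 343/6.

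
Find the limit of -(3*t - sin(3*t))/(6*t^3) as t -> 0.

Direct substitution gives 0/0.
Apply L'Hôpital: lim (3 - 3*cos(3*t))/(-18*t^2), still 0/0.
Apply L'Hôpital: lim (9*sin(3*t))/(-36*t), still 0/0.
After 3 applications of L'Hôpital's rule the quotient is (27*cos(3*t))/(-36); substituting t = 0 gives -3/4.

-3/4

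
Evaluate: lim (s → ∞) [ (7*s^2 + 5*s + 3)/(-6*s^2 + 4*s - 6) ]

-7/6

Numerator and denominator both have degree 2.
Dividing every term by s^2, all lower-order terms vanish and the limit is the ratio of leading coefficients, 7/(-6) = -7/6.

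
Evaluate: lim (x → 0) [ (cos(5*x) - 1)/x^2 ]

-25/2

Direct substitution gives 0/0.
Apply L'Hôpital: lim (-5*sin(5*x))/(2*x), still 0/0.
After 2 applications of L'Hôpital's rule the quotient is (-25*cos(5*x))/(2); substituting x = 0 gives -25/2.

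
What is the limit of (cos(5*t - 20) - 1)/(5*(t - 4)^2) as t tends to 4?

-5/2

Direct substitution gives 0/0.
Apply L'Hôpital: lim (-5*sin(5*t - 20))/(10*t - 40), still 0/0.
After 2 applications of L'Hôpital's rule the quotient is (-25*cos(5*t - 20))/(10); substituting t = 4 gives -5/2.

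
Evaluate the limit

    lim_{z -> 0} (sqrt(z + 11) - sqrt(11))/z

√(11)/22

Substitution gives 0/0. Multiply numerator and denominator by the conjugate √(11 + z) + √11.
The numerator becomes (11 + z) − 11 = z, so the expression simplifies to 1/(√(11 + z) + √11).
Letting z → 0 gives 1/(2√11) = √(11)/22.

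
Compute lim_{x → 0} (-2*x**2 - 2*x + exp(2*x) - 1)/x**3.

Direct substitution gives 0/0.
Apply L'Hôpital: lim (-4*x + 2*e^(2*x) - 2)/(3*x^2), still 0/0.
Apply L'Hôpital: lim (4*e^(2*x) - 4)/(6*x), still 0/0.
After 3 applications of L'Hôpital's rule the quotient is (8*e^(2*x))/(6); substituting x = 0 gives 4/3.

4/3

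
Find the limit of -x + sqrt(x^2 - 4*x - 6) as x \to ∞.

An ∞ − ∞ form. Rationalising with the conjugate, the difference becomes (-4x - 6) / (√(x^2 - 4*x - 6) + x).
For large x the denominator behaves like 2·x, so the quotient tends to -4/2 = -2.

-2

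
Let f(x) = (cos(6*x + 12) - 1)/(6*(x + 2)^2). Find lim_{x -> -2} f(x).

-3

Direct substitution gives 0/0.
Apply L'Hôpital: lim (-6*sin(6*x + 12))/(12*x + 24), still 0/0.
After 2 applications of L'Hôpital's rule the quotient is (-36*cos(6*x + 12))/(12); substituting x = -2 gives -3.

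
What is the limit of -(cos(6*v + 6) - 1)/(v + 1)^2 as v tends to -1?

18

Direct substitution gives 0/0.
Apply L'Hôpital: lim (-6*sin(6*v + 6))/(-2*v - 2), still 0/0.
After 2 applications of L'Hôpital's rule the quotient is (-36*cos(6*v + 6))/(-2); substituting v = -1 gives 18.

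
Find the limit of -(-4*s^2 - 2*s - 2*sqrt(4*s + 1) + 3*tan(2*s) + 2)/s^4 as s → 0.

-20

Substitution gives 0/0 (the numerator vanishes to order 4).
Expand each term to order s^4: the coefficient of s^4 in -2·√(1 + 4s) is 20 and in 3·tan(2s) is 0.
Lower-order terms cancel with the polynomial part, so the numerator is (20)·s^4 + o(s^4), and the limit is (20)/(-1) = -20.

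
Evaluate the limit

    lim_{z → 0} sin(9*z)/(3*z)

3

Substitution gives 0/0.
Write it as (9/3)·sin(9z)/(9z); since sin(u)/u → 1, the limit is 3.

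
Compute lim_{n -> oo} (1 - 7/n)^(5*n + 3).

Let L be the limit and take ln: ln L = lim (5n + 3)·ln(1 - 7/n) = lim (5n + 3)·(-7/n + O(1/n²)) = -35.
Hence L = e^(-35).

e^(-35)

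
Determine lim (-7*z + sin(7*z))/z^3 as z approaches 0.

-343/6

Direct substitution gives 0/0.
Apply L'Hôpital: lim (7*cos(7*z) - 7)/(3*z^2), still 0/0.
Apply L'Hôpital: lim (-49*sin(7*z))/(6*z), still 0/0.
After 3 applications of L'Hôpital's rule the quotient is (-343*cos(7*z))/(6); substituting z = 0 gives -343/6.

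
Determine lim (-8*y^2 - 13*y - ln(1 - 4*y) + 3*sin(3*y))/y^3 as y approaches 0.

Substitution gives 0/0 (the numerator vanishes to order 3).
Expand each term to order y^3: the coefficient of y^3 in 3·sin(3y) is -27/2 and in −ln(1 - 4y) is 64/3.
Lower-order terms cancel with the polynomial part, so the numerator is (47/6)·y^3 + o(y^3), and the limit is (47/6)/(1) = 47/6.

47/6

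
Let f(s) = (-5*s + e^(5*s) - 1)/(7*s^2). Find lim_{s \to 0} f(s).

25/14

Direct substitution gives 0/0.
Apply L'Hôpital: lim (5*e^(5*s) - 5)/(14*s), still 0/0.
After 2 applications of L'Hôpital's rule the quotient is (25*e^(5*s))/(14); substituting s = 0 gives 25/14.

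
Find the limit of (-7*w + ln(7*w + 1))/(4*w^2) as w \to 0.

Direct substitution gives 0/0.
Apply L'Hôpital: lim (-7 + 7/(7*w + 1))/(8*w), still 0/0.
After 2 applications of L'Hôpital's rule the quotient is (-49/(7*w + 1)^2)/(8); substituting w = 0 gives -49/8.

-49/8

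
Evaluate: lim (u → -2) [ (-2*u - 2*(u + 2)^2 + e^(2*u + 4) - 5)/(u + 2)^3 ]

Direct substitution gives 0/0.
Apply L'Hôpital: lim (-4*u + 2*e^(2*u + 4) - 10)/(3*(u + 2)^2), still 0/0.
Apply L'Hôpital: lim (4*e^(2*u + 4) - 4)/(6*u + 12), still 0/0.
After 3 applications of L'Hôpital's rule the quotient is (8*e^(2*u + 4))/(6); substituting u = -2 gives 4/3.

4/3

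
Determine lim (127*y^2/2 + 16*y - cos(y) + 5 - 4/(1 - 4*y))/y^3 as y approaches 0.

-256

Substitution gives 0/0 (the numerator vanishes to order 3).
Expand each term to order y^3: the coefficient of y^3 in -4·1/(1 - 4y) is -256 and in −cos(y) is 0.
Lower-order terms cancel with the polynomial part, so the numerator is (-256)·y^3 + o(y^3), and the limit is (-256)/(1) = -256.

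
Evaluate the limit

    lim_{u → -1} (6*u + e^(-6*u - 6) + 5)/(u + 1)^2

18

Direct substitution gives 0/0.
Apply L'Hôpital: lim (6 - 6*e^(-6*u - 6))/(2*u + 2), still 0/0.
After 2 applications of L'Hôpital's rule the quotient is (36*e^(-6*u - 6))/(2); substituting u = -1 gives 18.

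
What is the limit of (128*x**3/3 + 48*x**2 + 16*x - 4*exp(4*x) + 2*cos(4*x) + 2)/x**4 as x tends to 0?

Substitution gives 0/0 (the numerator vanishes to order 4).
Expand each term to order x^4: the coefficient of x^4 in -4·e^(4x) is -128/3 and in 2·cos(4x) is 64/3.
Lower-order terms cancel with the polynomial part, so the numerator is (-64/3)·x^4 + o(x^4), and the limit is (-64/3)/(1) = -64/3.

-64/3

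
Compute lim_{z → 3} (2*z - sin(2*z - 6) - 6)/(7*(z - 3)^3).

Direct substitution gives 0/0.
Apply L'Hôpital: lim (2 - 2*cos(2*z - 6))/(21*(z - 3)^2), still 0/0.
Apply L'Hôpital: lim (4*sin(2*z - 6))/(42*z - 126), still 0/0.
After 3 applications of L'Hôpital's rule the quotient is (8*cos(2*z - 6))/(42); substituting z = 3 gives 4/21.

4/21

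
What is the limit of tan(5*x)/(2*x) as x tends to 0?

Substitution gives 0/0.
Since tan(u)/u → 1 as u → 0, tan(5x)/(5x) → 1 and the limit is 5/2.

5/2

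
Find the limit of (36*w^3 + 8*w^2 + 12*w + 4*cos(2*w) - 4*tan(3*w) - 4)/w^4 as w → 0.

Substitution gives 0/0; apply L'Hôpital's rule 4 times.
After differentiating numerator and denominator 4 times the quotient is (64*cos(2*w) - 7776*tan(3*w)^5 - 12960*tan(3*w)^3 - 5184*tan(3*w))/(24); at w = 0 this is 8/3.

8/3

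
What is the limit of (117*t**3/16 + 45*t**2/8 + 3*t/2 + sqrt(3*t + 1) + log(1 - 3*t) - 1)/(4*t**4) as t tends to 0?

-2997/512

Substitution gives 0/0; apply L'Hôpital's rule 4 times.
After differentiating numerator and denominator 4 times the quotient is (-1215/(16*(3*t + 1)^(7/2)) - 486/(3*t - 1)^4)/(96); at t = 0 this is -2997/512.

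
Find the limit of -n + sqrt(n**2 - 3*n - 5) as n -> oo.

An ∞ − ∞ form. Rationalising with the conjugate, the difference becomes (-3n - 5) / (√(n^2 - 3*n - 5) + n).
For large n the denominator behaves like 2·n, so the quotient tends to -3/2 = -3/2.

-3/2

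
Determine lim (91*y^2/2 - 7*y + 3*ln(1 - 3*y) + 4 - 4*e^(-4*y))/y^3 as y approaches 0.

Substitution gives 0/0 (the numerator vanishes to order 3).
Expand each term to order y^3: the coefficient of y^3 in -4·e^(-4y) is 128/3 and in 3·ln(1 - 3y) is -27.
Lower-order terms cancel with the polynomial part, so the numerator is (47/3)·y^3 + o(y^3), and the limit is (47/3)/(1) = 47/3.

47/3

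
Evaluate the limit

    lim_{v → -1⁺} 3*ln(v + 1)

-∞

As v → -1⁺, v + 1 → 0⁺ and ln(v + 1) → −∞.
Multiplying by 3 gives -∞.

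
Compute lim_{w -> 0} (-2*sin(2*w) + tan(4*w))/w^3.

Substitution gives 0/0; apply L'Hôpital's rule 3 times.
After differentiating numerator and denominator 3 times the quotient is (16*cos(2*w) + 384*tan(4*w)^4 + 512*tan(4*w)^2 + 128)/(6); at w = 0 this is 24.

24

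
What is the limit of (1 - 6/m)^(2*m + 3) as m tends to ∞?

e^(-12)

The base → 1 and the exponent → ∞: a 1^∞ form.
Take logarithms: (2m + 3)·ln(1 - 6/m). Since ln(1+u) ~ u for small u, this behaves like (2m)·(-6/m) → -12.
So the limit is e^(-12).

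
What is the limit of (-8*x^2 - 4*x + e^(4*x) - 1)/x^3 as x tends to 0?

32/3

Direct substitution gives 0/0.
Apply L'Hôpital: lim (-16*x + 4*e^(4*x) - 4)/(3*x^2), still 0/0.
Apply L'Hôpital: lim (16*e^(4*x) - 16)/(6*x), still 0/0.
After 3 applications of L'Hôpital's rule the quotient is (64*e^(4*x))/(6); substituting x = 0 gives 32/3.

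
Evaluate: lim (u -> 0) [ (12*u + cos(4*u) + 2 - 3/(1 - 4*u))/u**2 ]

Substitution gives 0/0 (the numerator vanishes to order 2).
Expand each term to order u^2: the coefficient of u^2 in -3·1/(1 - 4u) is -48 and in cos(4u) is -8.
Lower-order terms cancel with the polynomial part, so the numerator is (-56)·u^2 + o(u^2), and the limit is (-56)/(1) = -56.

-56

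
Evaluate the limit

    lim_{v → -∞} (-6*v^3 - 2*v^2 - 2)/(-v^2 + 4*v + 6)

-∞

The numerator has higher degree (3 > 2); the quotient behaves like (-6/(-1))·v^1 for large |v|.
As v → −∞ this diverges to -∞.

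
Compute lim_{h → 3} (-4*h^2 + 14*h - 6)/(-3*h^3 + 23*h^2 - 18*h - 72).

Since h = 3 makes numerator and denominator zero, (h - 3) divides both.
Cancelling it gives (2 - 4*h)/(-3*h^2 + 14*h + 24); now plug in h = 3 to get -10/39.

-10/39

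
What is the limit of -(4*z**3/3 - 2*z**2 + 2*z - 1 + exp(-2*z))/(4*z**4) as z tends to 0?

-1/6

Direct substitution gives 0/0.
Apply L'Hôpital: lim (4*z^2 - 4*z + 2 - 2*e^(-2*z))/(-16*z^3), still 0/0.
Apply L'Hôpital: lim (8*z - 4 + 4*e^(-2*z))/(-48*z^2), still 0/0.
Apply L'Hôpital: lim (8 - 8*e^(-2*z))/(-96*z), still 0/0.
After 4 applications of L'Hôpital's rule the quotient is (16*e^(-2*z))/(-96); substituting z = 0 gives -1/6.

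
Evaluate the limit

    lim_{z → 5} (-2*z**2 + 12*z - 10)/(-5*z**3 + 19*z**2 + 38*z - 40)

Since z = 5 makes numerator and denominator zero, (z - 5) divides both.
Cancelling it gives (2 - 2*z)/(-5*z^2 - 6*z + 8); now plug in z = 5 to get 8/147.

8/147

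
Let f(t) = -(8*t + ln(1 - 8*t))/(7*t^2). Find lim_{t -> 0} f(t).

Direct substitution gives 0/0.
Apply L'Hôpital: lim (8 - 8/(1 - 8*t))/(-14*t), still 0/0.
After 2 applications of L'Hôpital's rule the quotient is (-64/(1 - 8*t)^2)/(-14); substituting t = 0 gives 32/7.

32/7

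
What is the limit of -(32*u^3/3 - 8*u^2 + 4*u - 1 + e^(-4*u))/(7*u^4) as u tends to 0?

Direct substitution gives 0/0.
Apply L'Hôpital: lim (32*u^2 - 16*u + 4 - 4*e^(-4*u))/(-28*u^3), still 0/0.
Apply L'Hôpital: lim (64*u - 16 + 16*e^(-4*u))/(-84*u^2), still 0/0.
Apply L'Hôpital: lim (64 - 64*e^(-4*u))/(-168*u), still 0/0.
After 4 applications of L'Hôpital's rule the quotient is (256*e^(-4*u))/(-168); substituting u = 0 gives -32/21.

-32/21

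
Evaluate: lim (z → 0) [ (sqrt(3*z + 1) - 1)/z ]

3/2

Substitution gives 0/0. Multiply numerator and denominator by the conjugate √(1 + 3z) + √1.
The numerator becomes (1 + 3z) − 1 = 3z, so the expression simplifies to 3/(√(1 + 3z) + √1).
Letting z → 0 gives 3/(2√1) = 3/2.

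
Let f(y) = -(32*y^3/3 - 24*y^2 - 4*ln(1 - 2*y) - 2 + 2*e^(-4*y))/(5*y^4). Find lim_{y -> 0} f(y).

Substitution gives 0/0; apply L'Hôpital's rule 4 times.
After differentiating numerator and denominator 4 times the quotient is (512*e^(-4*y) + 384/(2*y - 1)^4)/(-120); at y = 0 this is -112/15.

-112/15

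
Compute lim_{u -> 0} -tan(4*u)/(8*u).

-1/2

Substitution gives 0/0.
Since tan(θ)/θ → 1 as θ → 0, tan(4u)/(4u) → 1 and the limit is 4/(-8) = -1/2.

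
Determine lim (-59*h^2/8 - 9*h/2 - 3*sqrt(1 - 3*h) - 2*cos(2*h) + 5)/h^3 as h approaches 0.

81/16

Substitution gives 0/0; apply L'Hôpital's rule 3 times.
After differentiating numerator and denominator 3 times the quotient is (-16*sin(2*h) + 243/(8*(1 - 3*h)^(5/2)))/(6); at h = 0 this is 81/16.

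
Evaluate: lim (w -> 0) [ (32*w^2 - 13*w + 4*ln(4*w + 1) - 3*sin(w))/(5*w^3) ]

103/6

Substitution gives 0/0; apply L'Hôpital's rule 3 times.
After differentiating numerator and denominator 3 times the quotient is (3*cos(w) + 512/(4*w + 1)^3)/(30); at w = 0 this is 103/6.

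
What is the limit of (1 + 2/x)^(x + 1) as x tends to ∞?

Let L be the limit and take ln: ln L = lim (x + 1)·ln(1 + 2/x) = lim (x + 1)·(2/x + O(1/x²)) = 2.
Hence L = e^(2).

e^(2)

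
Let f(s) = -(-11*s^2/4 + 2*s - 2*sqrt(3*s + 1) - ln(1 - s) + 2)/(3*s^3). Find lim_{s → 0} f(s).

73/72

Substitution gives 0/0; apply L'Hôpital's rule 3 times.
After differentiating numerator and denominator 3 times the quotient is (-81/(4*(3*s + 1)^(5/2)) - 2/(s - 1)^3)/(-18); at s = 0 this is 73/72.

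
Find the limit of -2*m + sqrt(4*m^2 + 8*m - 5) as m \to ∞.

An ∞ − ∞ form. Rationalising with the conjugate, the difference becomes (8m - 5) / (√(4*m^2 + 8*m - 5) + 2m).
For large m the denominator behaves like 2·2m, so the quotient tends to 8/4 = 2.

2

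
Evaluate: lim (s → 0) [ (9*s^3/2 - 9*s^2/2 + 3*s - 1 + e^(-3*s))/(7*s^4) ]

27/56

Direct substitution gives 0/0.
Apply L'Hôpital: lim (27*s^2/2 - 9*s + 3 - 3*e^(-3*s))/(28*s^3), still 0/0.
Apply L'Hôpital: lim (27*s - 9 + 9*e^(-3*s))/(84*s^2), still 0/0.
Apply L'Hôpital: lim (27 - 27*e^(-3*s))/(168*s), still 0/0.
After 4 applications of L'Hôpital's rule the quotient is (81*e^(-3*s))/(168); substituting s = 0 gives 27/56.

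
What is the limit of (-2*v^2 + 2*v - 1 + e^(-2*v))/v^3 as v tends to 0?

Direct substitution gives 0/0.
Apply L'Hôpital: lim (-4*v + 2 - 2*e^(-2*v))/(3*v^2), still 0/0.
Apply L'Hôpital: lim (-4 + 4*e^(-2*v))/(6*v), still 0/0.
After 3 applications of L'Hôpital's rule the quotient is (-8*e^(-2*v))/(6); substituting v = 0 gives -4/3.

-4/3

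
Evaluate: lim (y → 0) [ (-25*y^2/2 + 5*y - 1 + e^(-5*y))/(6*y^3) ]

Direct substitution gives 0/0.
Apply L'Hôpital: lim (-25*y + 5 - 5*e^(-5*y))/(18*y^2), still 0/0.
Apply L'Hôpital: lim (-25 + 25*e^(-5*y))/(36*y), still 0/0.
After 3 applications of L'Hôpital's rule the quotient is (-125*e^(-5*y))/(36); substituting y = 0 gives -125/36.

-125/36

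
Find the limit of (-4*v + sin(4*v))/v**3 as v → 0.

-32/3

Direct substitution gives 0/0.
Apply L'Hôpital: lim (4*cos(4*v) - 4)/(3*v^2), still 0/0.
Apply L'Hôpital: lim (-16*sin(4*v))/(6*v), still 0/0.
After 3 applications of L'Hôpital's rule the quotient is (-64*cos(4*v))/(6); substituting v = 0 gives -32/3.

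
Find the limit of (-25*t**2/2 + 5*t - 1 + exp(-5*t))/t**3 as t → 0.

-125/6

Direct substitution gives 0/0.
Apply L'Hôpital: lim (-25*t + 5 - 5*e^(-5*t))/(3*t^2), still 0/0.
Apply L'Hôpital: lim (-25 + 25*e^(-5*t))/(6*t), still 0/0.
After 3 applications of L'Hôpital's rule the quotient is (-125*e^(-5*t))/(6); substituting t = 0 gives -125/6.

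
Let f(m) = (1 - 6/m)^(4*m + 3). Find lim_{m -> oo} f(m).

The base → 1 and the exponent → ∞: a 1^∞ form.
Take logarithms: (4m + 3)·ln(1 - 6/m). Since ln(1+u) ~ u for small u, this behaves like (4m)·(-6/m) → -24.
So the limit is e^(-24).

e^(-24)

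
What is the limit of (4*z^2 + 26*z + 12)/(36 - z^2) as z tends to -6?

At z = -6 both the top and bottom vanish — a removable singularity. Factoring out (z + 6) from each leaves (4*z + 2)/(6 - z), which at z = -6 equals -11/6.

-11/6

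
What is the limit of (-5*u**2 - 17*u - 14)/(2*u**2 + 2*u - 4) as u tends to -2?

At u = -2 both the top and bottom vanish — a removable singularity. Factoring out (u + 2) from each leaves (-5*u - 7)/(2*u - 2), which at u = -2 equals -1/2.

-1/2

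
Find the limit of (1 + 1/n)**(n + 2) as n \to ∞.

Write it as [(1 + 1/n)^n]^(1) · (1 + 1/n)^(2). The bracketed term tends to e^(1) and the second factor to 1, so the limit is e^(1).

e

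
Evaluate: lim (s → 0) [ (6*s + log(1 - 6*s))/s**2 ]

Direct substitution gives 0/0.
Apply L'Hôpital: lim (6 - 6/(1 - 6*s))/(2*s), still 0/0.
After 2 applications of L'Hôpital's rule the quotient is (-36/(1 - 6*s)^2)/(2); substituting s = 0 gives -18.

-18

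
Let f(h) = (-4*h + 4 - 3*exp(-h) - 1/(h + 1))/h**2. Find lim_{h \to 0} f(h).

-5/2

Substitution gives 0/0 (the numerator vanishes to order 2).
Expand each term to order h^2: the coefficient of h^2 in −1/(1 + h) is -1 and in -3·e^(-h) is -3/2.
Lower-order terms cancel with the polynomial part, so the numerator is (-5/2)·h^2 + o(h^2), and the limit is (-5/2)/(1) = -5/2.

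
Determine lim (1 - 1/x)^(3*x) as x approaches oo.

Let L be the limit and take ln: ln L = lim (3x)·ln(1 - 1/x) = lim (3x)·(-1/x + O(1/x²)) = -3.
Hence L = e^(-3).

e^(-3)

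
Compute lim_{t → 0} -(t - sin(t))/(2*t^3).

Direct substitution gives 0/0.
Apply L'Hôpital: lim (1 - cos(t))/(-6*t^2), still 0/0.
Apply L'Hôpital: lim (sin(t))/(-12*t), still 0/0.
After 3 applications of L'Hôpital's rule the quotient is (cos(t))/(-12); substituting t = 0 gives -1/12.

-1/12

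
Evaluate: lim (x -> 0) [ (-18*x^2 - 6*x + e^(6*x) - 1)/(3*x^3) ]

12

Direct substitution gives 0/0.
Apply L'Hôpital: lim (-36*x + 6*e^(6*x) - 6)/(9*x^2), still 0/0.
Apply L'Hôpital: lim (36*e^(6*x) - 36)/(18*x), still 0/0.
After 3 applications of L'Hôpital's rule the quotient is (216*e^(6*x))/(18); substituting x = 0 gives 12.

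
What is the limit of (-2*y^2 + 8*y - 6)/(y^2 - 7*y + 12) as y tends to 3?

4

Direct substitution gives 0/0, so factor. Both numerator and denominator have (y - 3) as a factor.
After cancelling, the expression reduces to (2 - 2*y)/(y - 4).
Substituting y = 3 gives 4.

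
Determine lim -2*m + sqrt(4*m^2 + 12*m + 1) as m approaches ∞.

An ∞ − ∞ form. Rationalising with the conjugate, the difference becomes (12m + 1) / (√(4*m^2 + 12*m + 1) + 2m).
For large m the denominator behaves like 2·2m, so the quotient tends to 12/4 = 3.

3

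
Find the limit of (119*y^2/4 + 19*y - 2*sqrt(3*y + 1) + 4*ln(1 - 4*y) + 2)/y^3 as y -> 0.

-2129/24

Substitution gives 0/0 (the numerator vanishes to order 3).
Expand each term to order y^3: the coefficient of y^3 in -2·√(1 + 3y) is -27/8 and in 4·ln(1 - 4y) is -256/3.
Lower-order terms cancel with the polynomial part, so the numerator is (-2129/24)·y^3 + o(y^3), and the limit is (-2129/24)/(1) = -2129/24.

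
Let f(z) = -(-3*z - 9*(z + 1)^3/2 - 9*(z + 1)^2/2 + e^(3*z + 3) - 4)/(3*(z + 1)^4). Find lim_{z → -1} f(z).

-9/8

Direct substitution gives 0/0.
Apply L'Hôpital: lim (-9*z - 27*(z + 1)^2/2 + 3*e^(3*z + 3) - 12)/(-12*(z + 1)^3), still 0/0.
Apply L'Hôpital: lim (-27*z + 9*e^(3*z + 3) - 36)/(-36*(z + 1)^2), still 0/0.
Apply L'Hôpital: lim (27*e^(3*z + 3) - 27)/(-72*z - 72), still 0/0.
After 4 applications of L'Hôpital's rule the quotient is (81*e^(3*z + 3))/(-72); substituting z = -1 gives -9/8.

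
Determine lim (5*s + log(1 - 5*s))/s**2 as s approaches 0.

Direct substitution gives 0/0.
Apply L'Hôpital: lim (5 - 5/(1 - 5*s))/(2*s), still 0/0.
After 2 applications of L'Hôpital's rule the quotient is (-25/(1 - 5*s)^2)/(2); substituting s = 0 gives -25/2.

-25/2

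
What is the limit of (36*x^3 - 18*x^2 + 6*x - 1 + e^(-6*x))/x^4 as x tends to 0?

Direct substitution gives 0/0.
Apply L'Hôpital: lim (108*x^2 - 36*x + 6 - 6*e^(-6*x))/(4*x^3), still 0/0.
Apply L'Hôpital: lim (216*x - 36 + 36*e^(-6*x))/(12*x^2), still 0/0.
Apply L'Hôpital: lim (216 - 216*e^(-6*x))/(24*x), still 0/0.
After 4 applications of L'Hôpital's rule the quotient is (1296*e^(-6*x))/(24); substituting x = 0 gives 54.

54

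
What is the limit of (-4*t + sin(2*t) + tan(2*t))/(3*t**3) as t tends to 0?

Substitution gives 0/0 (the numerator vanishes to order 3).
Expand each term to order t^3: the coefficient of t^3 in tan(2t) is 8/3 and in sin(2t) is -4/3.
Lower-order terms cancel with the polynomial part, so the numerator is (4/3)·t^3 + o(t^3), and the limit is (4/3)/(3) = 4/9.

4/9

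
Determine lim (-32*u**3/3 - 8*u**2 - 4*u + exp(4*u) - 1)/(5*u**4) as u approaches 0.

32/15

Direct substitution gives 0/0.
Apply L'Hôpital: lim (-32*u^2 - 16*u + 4*e^(4*u) - 4)/(20*u^3), still 0/0.
Apply L'Hôpital: lim (-64*u + 16*e^(4*u) - 16)/(60*u^2), still 0/0.
Apply L'Hôpital: lim (64*e^(4*u) - 64)/(120*u), still 0/0.
After 4 applications of L'Hôpital's rule the quotient is (256*e^(4*u))/(120); substituting u = 0 gives 32/15.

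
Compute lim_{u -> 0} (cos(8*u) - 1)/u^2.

-32

Direct substitution gives 0/0.
Apply L'Hôpital: lim (-8*sin(8*u))/(2*u), still 0/0.
After 2 applications of L'Hôpital's rule the quotient is (-64*cos(8*u))/(2); substituting u = 0 gives -32.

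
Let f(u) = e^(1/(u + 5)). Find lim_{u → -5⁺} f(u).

∞

As u → -5⁺, 1/(u + 5) → +∞, so e^(1/(u + 5)) → ∞.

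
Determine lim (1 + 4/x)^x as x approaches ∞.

Write it as [(1 + 4/x)^x]^(1) · (1 + 4/x)^(0). The bracketed term tends to e^(4) and the second factor to 1, so the limit is e^(4).

e^(4)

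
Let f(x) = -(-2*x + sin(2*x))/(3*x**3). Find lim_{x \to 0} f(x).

Direct substitution gives 0/0.
Apply L'Hôpital: lim (2*cos(2*x) - 2)/(-9*x^2), still 0/0.
Apply L'Hôpital: lim (-4*sin(2*x))/(-18*x), still 0/0.
After 3 applications of L'Hôpital's rule the quotient is (-8*cos(2*x))/(-18); substituting x = 0 gives 4/9.

4/9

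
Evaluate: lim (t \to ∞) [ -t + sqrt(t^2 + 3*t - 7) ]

3/2

This has the form ∞ − ∞. Multiply and divide by the conjugate √(t^2 + 3*t - 7) + t.
That gives (3t - 7) / (√(t^2 + 3*t - 7) + t).
Divide numerator and denominator by t: the limit is 3/(2·1) = 3/2.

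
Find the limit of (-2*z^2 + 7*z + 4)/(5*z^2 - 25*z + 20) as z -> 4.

-3/5

At z = 4 both the top and bottom vanish — a removable singularity. Factoring out (z - 4) from each leaves (-2*z - 1)/(5*z - 5), which at z = 4 equals -3/5.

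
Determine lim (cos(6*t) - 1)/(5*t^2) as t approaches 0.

-18/5

Direct substitution gives 0/0.
Apply L'Hôpital: lim (-6*sin(6*t))/(10*t), still 0/0.
After 2 applications of L'Hôpital's rule the quotient is (-36*cos(6*t))/(10); substituting t = 0 gives -18/5.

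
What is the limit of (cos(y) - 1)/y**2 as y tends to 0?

Direct substitution gives 0/0.
Apply L'Hôpital: lim (-sin(y))/(2*y), still 0/0.
After 2 applications of L'Hôpital's rule the quotient is (-cos(y))/(2); substituting y = 0 gives -1/2.

-1/2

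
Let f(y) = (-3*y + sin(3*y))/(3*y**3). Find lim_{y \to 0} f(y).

Direct substitution gives 0/0.
Apply L'Hôpital: lim (3*cos(3*y) - 3)/(9*y^2), still 0/0.
Apply L'Hôpital: lim (-9*sin(3*y))/(18*y), still 0/0.
After 3 applications of L'Hôpital's rule the quotient is (-27*cos(3*y))/(18); substituting y = 0 gives -3/2.

-3/2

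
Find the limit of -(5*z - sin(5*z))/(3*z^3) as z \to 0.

-125/18

Direct substitution gives 0/0.
Apply L'Hôpital: lim (5 - 5*cos(5*z))/(-9*z^2), still 0/0.
Apply L'Hôpital: lim (25*sin(5*z))/(-18*z), still 0/0.
After 3 applications of L'Hôpital's rule the quotient is (125*cos(5*z))/(-18); substituting z = 0 gives -125/18.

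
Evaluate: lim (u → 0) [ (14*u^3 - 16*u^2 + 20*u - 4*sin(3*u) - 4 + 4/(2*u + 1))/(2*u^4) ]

Substitution gives 0/0; apply L'Hôpital's rule 4 times.
After differentiating numerator and denominator 4 times the quotient is (-324*sin(3*u) + 1536/(2*u + 1)^5)/(48); at u = 0 this is 32.

32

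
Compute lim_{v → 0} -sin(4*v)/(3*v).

-4/3

Substitution gives 0/0.
Write it as (4/(-3))·sin(4v)/(4v); since sin(u)/u → 1, the limit is -4/3.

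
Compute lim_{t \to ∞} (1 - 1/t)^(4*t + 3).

e^(-4)

Let L be the limit and take ln: ln L = lim (4t + 3)·ln(1 - 1/t) = lim (4t + 3)·(-1/t + O(1/t²)) = -4.
Hence L = e^(-4).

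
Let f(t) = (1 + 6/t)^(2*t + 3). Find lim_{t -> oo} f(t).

Write it as [(1 + 6/t)^t]^(2) · (1 + 6/t)^(3). The bracketed term tends to e^(6) and the second factor to 1, so the limit is e^(12).

e^(12)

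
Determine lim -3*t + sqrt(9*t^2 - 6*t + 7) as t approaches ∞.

An ∞ − ∞ form. Rationalising with the conjugate, the difference becomes (-6t + 7) / (√(9*t^2 - 6*t + 7) + 3t).
For large t the denominator behaves like 2·3t, so the quotient tends to -6/6 = -1.

-1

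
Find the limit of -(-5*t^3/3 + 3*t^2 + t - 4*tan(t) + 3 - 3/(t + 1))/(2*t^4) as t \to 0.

3/2

Substitution gives 0/0 (the numerator vanishes to order 4).
Expand each term to order t^4: the coefficient of t^4 in -3·1/(1 + t) is -3 and in -4·tan(t) is 0.
Lower-order terms cancel with the polynomial part, so the numerator is (-3)·t^4 + o(t^4), and the limit is (-3)/(-2) = 3/2.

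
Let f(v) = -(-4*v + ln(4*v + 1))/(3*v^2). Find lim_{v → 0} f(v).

Direct substitution gives 0/0.
Apply L'Hôpital: lim (-4 + 4/(4*v + 1))/(-6*v), still 0/0.
After 2 applications of L'Hôpital's rule the quotient is (-16/(4*v + 1)^2)/(-6); substituting v = 0 gives 8/3.

8/3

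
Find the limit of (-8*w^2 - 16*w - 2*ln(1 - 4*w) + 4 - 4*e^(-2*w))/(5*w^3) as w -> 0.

Substitution gives 0/0; apply L'Hôpital's rule 3 times.
After differentiating numerator and denominator 3 times the quotient is (32*e^(-2*w) - 256/(4*w - 1)^3)/(30); at w = 0 this is 48/5.

48/5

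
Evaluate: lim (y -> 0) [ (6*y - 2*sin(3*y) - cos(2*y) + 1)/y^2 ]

2

Substitution gives 0/0; apply L'Hôpital's rule 2 times.
After differentiating numerator and denominator 2 times the quotient is (18*sin(3*y) + 4*cos(2*y))/(2); at y = 0 this is 2.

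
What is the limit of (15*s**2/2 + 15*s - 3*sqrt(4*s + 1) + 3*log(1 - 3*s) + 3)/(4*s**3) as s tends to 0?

Substitution gives 0/0; apply L'Hôpital's rule 3 times.
After differentiating numerator and denominator 3 times the quotient is (-72/(4*s + 1)^(5/2) + 162/(3*s - 1)^3)/(24); at s = 0 this is -39/4.

-39/4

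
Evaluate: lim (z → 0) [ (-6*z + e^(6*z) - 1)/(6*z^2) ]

3

Direct substitution gives 0/0.
Apply L'Hôpital: lim (6*e^(6*z) - 6)/(12*z), still 0/0.
After 2 applications of L'Hôpital's rule the quotient is (36*e^(6*z))/(12); substituting z = 0 gives 3.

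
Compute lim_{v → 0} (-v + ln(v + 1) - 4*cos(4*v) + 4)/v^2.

63/2

Substitution gives 0/0; apply L'Hôpital's rule 2 times.
After differentiating numerator and denominator 2 times the quotient is (64*cos(4*v) - 1/(v + 1)^2)/(2); at v = 0 this is 63/2.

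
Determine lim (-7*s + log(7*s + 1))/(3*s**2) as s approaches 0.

Direct substitution gives 0/0.
Apply L'Hôpital: lim (-7 + 7/(7*s + 1))/(6*s), still 0/0.
After 2 applications of L'Hôpital's rule the quotient is (-49/(7*s + 1)^2)/(6); substituting s = 0 gives -49/6.

-49/6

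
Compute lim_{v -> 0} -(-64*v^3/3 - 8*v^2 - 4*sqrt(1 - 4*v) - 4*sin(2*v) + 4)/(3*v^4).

Substitution gives 0/0; apply L'Hôpital's rule 4 times.
After differentiating numerator and denominator 4 times the quotient is (-64*sin(2*v) + 960/(1 - 4*v)^(7/2))/(-72); at v = 0 this is -40/3.

-40/3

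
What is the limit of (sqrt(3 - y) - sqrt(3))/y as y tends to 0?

Substitution gives 0/0. Multiply numerator and denominator by the conjugate √(3 - y) + √3.
The numerator becomes (3 - y) − 3 = -y, so the expression simplifies to -1/(√(3 - y) + √3).
Letting y → 0 gives -1/(2√3) = -√(3)/6.

-√(3)/6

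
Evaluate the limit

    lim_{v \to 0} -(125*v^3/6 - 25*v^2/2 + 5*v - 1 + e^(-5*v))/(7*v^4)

-625/168

Direct substitution gives 0/0.
Apply L'Hôpital: lim (125*v^2/2 - 25*v + 5 - 5*e^(-5*v))/(-28*v^3), still 0/0.
Apply L'Hôpital: lim (125*v - 25 + 25*e^(-5*v))/(-84*v^2), still 0/0.
Apply L'Hôpital: lim (125 - 125*e^(-5*v))/(-168*v), still 0/0.
After 4 applications of L'Hôpital's rule the quotient is (625*e^(-5*v))/(-168); substituting v = 0 gives -625/168.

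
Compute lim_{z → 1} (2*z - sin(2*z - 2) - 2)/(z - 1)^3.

4/3

Direct substitution gives 0/0.
Apply L'Hôpital: lim (2 - 2*cos(2*z - 2))/(3*(z - 1)^2), still 0/0.
Apply L'Hôpital: lim (4*sin(2*z - 2))/(6*z - 6), still 0/0.
After 3 applications of L'Hôpital's rule the quotient is (8*cos(2*z - 2))/(6); substituting z = 1 gives 4/3.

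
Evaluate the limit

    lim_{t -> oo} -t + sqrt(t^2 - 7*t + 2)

This has the form ∞ − ∞. Multiply and divide by the conjugate √(t^2 - 7*t + 2) + t.
That gives (-7t + 2) / (√(t^2 - 7*t + 2) + t).
Divide numerator and denominator by t: the limit is -7/(2·1) = -7/2.

-7/2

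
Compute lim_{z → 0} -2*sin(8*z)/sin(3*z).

-16/3

Substitution gives 0/0.
Divide numerator and denominator by z: sin(8z)/z → 8 and sin(3z)/z → 3, so the limit is -2·8/3 = -16/3.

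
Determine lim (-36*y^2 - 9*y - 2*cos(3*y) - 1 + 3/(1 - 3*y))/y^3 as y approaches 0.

Substitution gives 0/0 (the numerator vanishes to order 3).
Expand each term to order y^3: the coefficient of y^3 in -2·cos(3y) is 0 and in 3·1/(1 - 3y) is 81.
Lower-order terms cancel with the polynomial part, so the numerator is (81)·y^3 + o(y^3), and the limit is (81)/(1) = 81.

81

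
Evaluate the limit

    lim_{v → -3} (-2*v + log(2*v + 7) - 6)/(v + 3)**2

-2

Direct substitution gives 0/0.
Apply L'Hôpital: lim (-2 + 2/(2*v + 7))/(2*v + 6), still 0/0.
After 2 applications of L'Hôpital's rule the quotient is (-4/(2*v + 7)^2)/(2); substituting v = -3 gives -2.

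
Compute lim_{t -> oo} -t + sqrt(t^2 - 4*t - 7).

An ∞ − ∞ form. Rationalising with the conjugate, the difference becomes (-4t - 7) / (√(t^2 - 4*t - 7) + t).
For large t the denominator behaves like 2·t, so the quotient tends to -4/2 = -2.

-2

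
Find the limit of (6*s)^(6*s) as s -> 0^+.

Base → 0⁺ and exponent → 0⁺: a 0^0 form.
Take logs: 6s·ln(6s). This is 0·(−∞); rewriting as ln(6s)/(1/(6s)) and applying L'Hôpital gives 0.
Hence the limit is e^0 = 1.

1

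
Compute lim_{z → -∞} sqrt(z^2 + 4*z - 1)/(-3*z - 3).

1/3

For large |z|, √(z^2 + 4*z - 1) ≈ √1·|z| and the denominator ≈ -3z.
Since z → −∞, |z| = −z, giving −√1/(-3) = 1/3.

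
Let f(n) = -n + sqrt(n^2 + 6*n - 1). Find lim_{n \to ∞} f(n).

3

An ∞ − ∞ form. Rationalising with the conjugate, the difference becomes (6n - 1) / (√(n^2 + 6*n - 1) + n).
For large n the denominator behaves like 2·n, so the quotient tends to 6/2 = 3.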